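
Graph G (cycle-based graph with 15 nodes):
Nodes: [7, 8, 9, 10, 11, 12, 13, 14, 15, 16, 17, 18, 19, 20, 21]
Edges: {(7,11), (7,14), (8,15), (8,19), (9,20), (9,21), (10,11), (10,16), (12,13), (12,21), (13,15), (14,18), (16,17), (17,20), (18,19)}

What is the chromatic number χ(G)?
Clique number ω(G) = 2 (lower bound: χ ≥ ω).
Odd cycle [15, 8, 19, 18, 14, 7, 11, 10, 16, 17, 20, 9, 21, 12, 13] needs 3 colors (χ ≥ 3).
The coloring below uses 3 colors, so χ(G) = 3.
A valid 3-coloring: color 1: [11, 12, 14, 15, 16, 19, 20]; color 2: [7, 8, 9, 10, 13, 17, 18]; color 3: [21].

χ(G) = 3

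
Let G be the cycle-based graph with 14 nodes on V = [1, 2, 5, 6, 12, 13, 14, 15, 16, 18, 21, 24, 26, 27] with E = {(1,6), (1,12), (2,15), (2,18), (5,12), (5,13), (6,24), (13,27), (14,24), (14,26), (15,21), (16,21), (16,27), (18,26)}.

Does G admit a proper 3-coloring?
Yes, G is 3-colorable

A valid 3-coloring: color 1: [1, 2, 5, 21, 24, 26, 27]; color 2: [6, 12, 13, 14, 15, 16, 18].
(χ(G) = 2 ≤ 3.)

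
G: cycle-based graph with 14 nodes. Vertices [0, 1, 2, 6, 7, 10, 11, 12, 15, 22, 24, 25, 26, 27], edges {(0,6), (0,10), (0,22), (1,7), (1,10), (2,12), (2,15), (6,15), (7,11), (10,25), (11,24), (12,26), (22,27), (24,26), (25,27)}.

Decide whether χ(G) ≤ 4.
A valid 4-coloring: color 1: [2, 6, 7, 10, 26, 27]; color 2: [0, 1, 12, 15, 24, 25]; color 3: [11, 22].
(χ(G) = 3 ≤ 4.)

Yes, G is 4-colorable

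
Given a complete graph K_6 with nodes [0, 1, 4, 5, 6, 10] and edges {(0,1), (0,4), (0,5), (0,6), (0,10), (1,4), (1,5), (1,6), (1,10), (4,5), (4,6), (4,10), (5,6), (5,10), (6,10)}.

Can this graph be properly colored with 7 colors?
A valid 7-coloring: color 1: [5]; color 2: [0]; color 3: [4]; color 4: [10]; color 5: [6]; color 6: [1].
(χ(G) = 6 ≤ 7.)

Yes, G is 7-colorable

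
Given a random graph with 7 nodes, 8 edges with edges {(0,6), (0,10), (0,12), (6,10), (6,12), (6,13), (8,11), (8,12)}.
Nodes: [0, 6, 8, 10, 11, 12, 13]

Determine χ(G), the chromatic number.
Clique number ω(G) = 3 (lower bound: χ ≥ ω).
The clique on [0, 6, 10] has size 3, forcing χ ≥ 3, and the coloring below uses 3 colors, so χ(G) = 3.
A valid 3-coloring: color 1: [6, 8]; color 2: [10, 11, 12, 13]; color 3: [0].

χ(G) = 3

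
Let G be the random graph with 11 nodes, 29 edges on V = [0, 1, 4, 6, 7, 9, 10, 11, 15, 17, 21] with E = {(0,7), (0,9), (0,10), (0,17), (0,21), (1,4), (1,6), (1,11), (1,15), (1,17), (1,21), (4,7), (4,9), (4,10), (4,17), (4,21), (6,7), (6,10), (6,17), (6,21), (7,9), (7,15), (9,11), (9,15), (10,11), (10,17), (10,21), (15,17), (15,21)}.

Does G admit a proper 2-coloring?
No, G is not 2-colorable

The clique on vertices [0, 7, 9] has size 3 > 2, so it alone needs 3 colors.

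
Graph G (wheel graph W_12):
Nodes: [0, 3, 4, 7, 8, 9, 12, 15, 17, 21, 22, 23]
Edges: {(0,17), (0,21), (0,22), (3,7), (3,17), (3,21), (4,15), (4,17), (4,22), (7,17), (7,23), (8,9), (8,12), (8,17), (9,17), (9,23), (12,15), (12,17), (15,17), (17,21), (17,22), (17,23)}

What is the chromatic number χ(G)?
Clique number ω(G) = 3 (lower bound: χ ≥ ω).
Odd cycle [15, 4, 22, 0, 21, 3, 7, 23, 9, 8, 12] needs 3 colors (χ ≥ 3).
Vertex 17 is adjacent to every vertex of [0, 3, 4, 7, 8, 9, 12, 15, 21, 22, 23], which already need 3 colors among themselves, so 17 needs a new color (χ ≥ 4).
The coloring below uses 4 colors, so χ(G) = 4.
A valid 4-coloring: color 1: [17]; color 2: [7, 8, 15, 21, 22]; color 3: [0, 3, 4, 12, 23]; color 4: [9].

χ(G) = 4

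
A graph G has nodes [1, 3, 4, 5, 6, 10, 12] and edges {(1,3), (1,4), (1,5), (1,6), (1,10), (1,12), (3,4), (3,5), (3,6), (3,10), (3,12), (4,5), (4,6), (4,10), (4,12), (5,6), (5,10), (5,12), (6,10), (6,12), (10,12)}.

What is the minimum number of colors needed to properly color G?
Clique number ω(G) = 7 (lower bound: χ ≥ ω).
The clique on [1, 3, 4, 5, 6, 10, 12] has size 7, forcing χ ≥ 7, and the coloring below uses 7 colors, so χ(G) = 7.
A valid 7-coloring: color 1: [1]; color 2: [5]; color 3: [6]; color 4: [4]; color 5: [10]; color 6: [12]; color 7: [3].

χ(G) = 7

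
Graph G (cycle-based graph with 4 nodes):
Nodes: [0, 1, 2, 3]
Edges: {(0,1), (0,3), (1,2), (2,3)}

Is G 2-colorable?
A valid 2-coloring: color 1: [1, 3]; color 2: [0, 2].
(χ(G) = 2 ≤ 2.)

Yes, G is 2-colorable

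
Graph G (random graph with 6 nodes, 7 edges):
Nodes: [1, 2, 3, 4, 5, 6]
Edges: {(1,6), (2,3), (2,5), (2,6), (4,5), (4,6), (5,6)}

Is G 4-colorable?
Yes, G is 4-colorable

A valid 4-coloring: color 1: [3, 6]; color 2: [1, 2, 4]; color 3: [5].
(χ(G) = 3 ≤ 4.)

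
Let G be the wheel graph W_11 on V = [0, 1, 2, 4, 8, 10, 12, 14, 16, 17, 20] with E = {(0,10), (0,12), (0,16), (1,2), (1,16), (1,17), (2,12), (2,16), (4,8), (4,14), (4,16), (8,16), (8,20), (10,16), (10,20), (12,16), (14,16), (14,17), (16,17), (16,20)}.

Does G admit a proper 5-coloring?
Yes, G is 5-colorable

A valid 5-coloring: color 1: [16]; color 2: [1, 8, 10, 12, 14]; color 3: [0, 2, 4, 17, 20].
(χ(G) = 3 ≤ 5.)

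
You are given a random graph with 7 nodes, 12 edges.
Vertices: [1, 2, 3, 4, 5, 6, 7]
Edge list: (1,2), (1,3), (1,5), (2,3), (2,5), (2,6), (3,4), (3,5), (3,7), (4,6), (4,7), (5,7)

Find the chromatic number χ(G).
χ(G) = 4

Clique number ω(G) = 4 (lower bound: χ ≥ ω).
The clique on [1, 2, 3, 5] has size 4, forcing χ ≥ 4, and the coloring below uses 4 colors, so χ(G) = 4.
A valid 4-coloring: color 1: [3, 6]; color 2: [4, 5]; color 3: [2, 7]; color 4: [1].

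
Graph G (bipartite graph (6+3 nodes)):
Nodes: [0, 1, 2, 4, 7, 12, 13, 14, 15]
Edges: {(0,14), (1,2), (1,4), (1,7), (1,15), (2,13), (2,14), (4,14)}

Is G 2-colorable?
Yes, G is 2-colorable

A valid 2-coloring: color 1: [1, 12, 13, 14]; color 2: [0, 2, 4, 7, 15].
(χ(G) = 2 ≤ 2.)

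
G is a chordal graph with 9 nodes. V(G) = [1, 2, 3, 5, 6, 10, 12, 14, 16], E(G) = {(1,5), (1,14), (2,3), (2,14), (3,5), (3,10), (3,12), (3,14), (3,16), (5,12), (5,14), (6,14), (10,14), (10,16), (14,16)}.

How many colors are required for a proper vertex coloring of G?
χ(G) = 4

Clique number ω(G) = 4 (lower bound: χ ≥ ω).
The clique on [3, 10, 14, 16] has size 4, forcing χ ≥ 4, and the coloring below uses 4 colors, so χ(G) = 4.
A valid 4-coloring: color 1: [12, 14]; color 2: [1, 3, 6]; color 3: [2, 5, 16]; color 4: [10].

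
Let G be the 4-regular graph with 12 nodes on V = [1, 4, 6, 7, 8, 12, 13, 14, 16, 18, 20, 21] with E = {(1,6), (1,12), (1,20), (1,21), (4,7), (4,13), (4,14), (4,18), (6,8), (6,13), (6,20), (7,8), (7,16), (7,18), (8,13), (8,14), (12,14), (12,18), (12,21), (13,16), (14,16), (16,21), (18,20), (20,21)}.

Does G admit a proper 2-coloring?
No, G is not 2-colorable

The clique on vertices [1, 12, 21] has size 3 > 2, so it alone needs 3 colors.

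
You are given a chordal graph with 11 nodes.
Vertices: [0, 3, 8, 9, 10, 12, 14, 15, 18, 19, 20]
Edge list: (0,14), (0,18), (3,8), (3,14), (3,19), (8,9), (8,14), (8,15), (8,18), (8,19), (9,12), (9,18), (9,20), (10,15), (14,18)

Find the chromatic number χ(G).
Clique number ω(G) = 3 (lower bound: χ ≥ ω).
The clique on [0, 14, 18] has size 3, forcing χ ≥ 3, and the coloring below uses 3 colors, so χ(G) = 3.
A valid 3-coloring: color 1: [0, 8, 10, 12, 20]; color 2: [3, 15, 18]; color 3: [9, 14, 19].

χ(G) = 3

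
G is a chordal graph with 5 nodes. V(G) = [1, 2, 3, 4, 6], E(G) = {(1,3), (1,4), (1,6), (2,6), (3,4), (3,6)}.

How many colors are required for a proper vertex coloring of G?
Clique number ω(G) = 3 (lower bound: χ ≥ ω).
The clique on [1, 3, 4] has size 3, forcing χ ≥ 3, and the coloring below uses 3 colors, so χ(G) = 3.
A valid 3-coloring: color 1: [2, 3]; color 2: [1]; color 3: [4, 6].

χ(G) = 3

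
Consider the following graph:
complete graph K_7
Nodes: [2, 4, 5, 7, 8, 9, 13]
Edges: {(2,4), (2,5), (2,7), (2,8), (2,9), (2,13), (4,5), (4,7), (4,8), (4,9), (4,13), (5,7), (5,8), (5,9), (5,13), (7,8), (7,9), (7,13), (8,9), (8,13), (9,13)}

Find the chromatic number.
Clique number ω(G) = 7 (lower bound: χ ≥ ω).
The clique on [2, 4, 5, 7, 8, 9, 13] has size 7, forcing χ ≥ 7, and the coloring below uses 7 colors, so χ(G) = 7.
A valid 7-coloring: color 1: [2]; color 2: [7]; color 3: [5]; color 4: [13]; color 5: [4]; color 6: [8]; color 7: [9].

χ(G) = 7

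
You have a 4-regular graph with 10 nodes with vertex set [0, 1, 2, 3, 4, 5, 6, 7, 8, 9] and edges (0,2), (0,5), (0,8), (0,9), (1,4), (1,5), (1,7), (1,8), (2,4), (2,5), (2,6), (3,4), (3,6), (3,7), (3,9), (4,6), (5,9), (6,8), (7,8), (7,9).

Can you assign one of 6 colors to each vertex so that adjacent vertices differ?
A valid 6-coloring: color 1: [1, 6, 9]; color 2: [2, 3, 8]; color 3: [0, 4, 7]; color 4: [5].
(χ(G) = 4 ≤ 6.)

Yes, G is 6-colorable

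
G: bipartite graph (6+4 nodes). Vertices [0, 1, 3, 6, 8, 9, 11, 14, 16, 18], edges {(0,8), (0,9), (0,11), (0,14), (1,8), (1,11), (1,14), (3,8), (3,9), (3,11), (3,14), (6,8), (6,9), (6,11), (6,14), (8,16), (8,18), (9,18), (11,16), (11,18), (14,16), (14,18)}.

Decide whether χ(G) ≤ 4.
Yes, G is 4-colorable

A valid 4-coloring: color 1: [8, 9, 11, 14]; color 2: [0, 1, 3, 6, 16, 18].
(χ(G) = 2 ≤ 4.)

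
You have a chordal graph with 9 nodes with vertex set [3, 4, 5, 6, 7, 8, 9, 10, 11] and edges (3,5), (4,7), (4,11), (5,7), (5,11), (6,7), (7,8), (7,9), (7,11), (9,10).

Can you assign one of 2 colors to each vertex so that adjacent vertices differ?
No, G is not 2-colorable

The clique on vertices [4, 7, 11] has size 3 > 2, so it alone needs 3 colors.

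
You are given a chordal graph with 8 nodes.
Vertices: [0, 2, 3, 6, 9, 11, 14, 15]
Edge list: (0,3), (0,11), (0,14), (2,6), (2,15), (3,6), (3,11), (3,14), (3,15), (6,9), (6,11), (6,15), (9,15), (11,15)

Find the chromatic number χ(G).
Clique number ω(G) = 4 (lower bound: χ ≥ ω).
The clique on [3, 6, 11, 15] has size 4, forcing χ ≥ 4, and the coloring below uses 4 colors, so χ(G) = 4.
A valid 4-coloring: color 1: [0, 15]; color 2: [6, 14]; color 3: [2, 3, 9]; color 4: [11].

χ(G) = 4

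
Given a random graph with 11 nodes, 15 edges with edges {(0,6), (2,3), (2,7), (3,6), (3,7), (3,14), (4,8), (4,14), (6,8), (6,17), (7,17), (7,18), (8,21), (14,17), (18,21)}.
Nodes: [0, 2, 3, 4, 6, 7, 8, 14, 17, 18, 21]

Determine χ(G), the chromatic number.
Clique number ω(G) = 3 (lower bound: χ ≥ ω).
The clique on [2, 3, 7] has size 3, forcing χ ≥ 3, and the coloring below uses 3 colors, so χ(G) = 3.
A valid 3-coloring: color 1: [0, 3, 8, 17, 18]; color 2: [6, 7, 14, 21]; color 3: [2, 4].

χ(G) = 3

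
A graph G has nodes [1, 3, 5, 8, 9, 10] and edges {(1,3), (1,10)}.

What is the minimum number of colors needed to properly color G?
Clique number ω(G) = 2 (lower bound: χ ≥ ω).
The graph is bipartite (no odd cycle), so 2 colors suffice: χ(G) = 2.
A valid 2-coloring: color 1: [1, 5, 8, 9]; color 2: [3, 10].

χ(G) = 2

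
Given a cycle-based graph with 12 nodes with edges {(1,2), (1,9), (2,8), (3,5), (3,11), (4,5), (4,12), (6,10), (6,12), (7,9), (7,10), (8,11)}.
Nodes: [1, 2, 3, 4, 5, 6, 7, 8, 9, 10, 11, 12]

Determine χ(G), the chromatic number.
χ(G) = 2

Clique number ω(G) = 2 (lower bound: χ ≥ ω).
The graph is bipartite (no odd cycle), so 2 colors suffice: χ(G) = 2.
A valid 2-coloring: color 1: [1, 3, 4, 6, 7, 8]; color 2: [2, 5, 9, 10, 11, 12].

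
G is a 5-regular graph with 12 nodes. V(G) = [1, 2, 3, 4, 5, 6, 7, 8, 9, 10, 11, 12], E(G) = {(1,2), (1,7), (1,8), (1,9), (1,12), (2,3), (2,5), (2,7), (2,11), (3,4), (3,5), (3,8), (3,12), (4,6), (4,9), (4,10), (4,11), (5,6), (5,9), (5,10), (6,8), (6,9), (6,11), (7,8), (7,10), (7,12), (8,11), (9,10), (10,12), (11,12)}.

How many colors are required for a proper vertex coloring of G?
χ(G) = 4

Clique number ω(G) = 3 (lower bound: χ ≥ ω).
Suppose a proper 3-coloring c exists. The clique [1, 2, 7] takes 3 distinct colors; by symmetry let c(1) = 1, c(2) = 2, c(7) = 3.
- Vertex 8: neighbors [1, 7] already have colors [1, 3] ⇒ c(8) = 2.
- Vertex 12: neighbors [1, 7] already have colors [1, 3] ⇒ c(12) = 2.
- Vertex 10: neighbors [12, 7] already have colors [2, 3] ⇒ c(10) = 1.
- Vertex 5: neighbors [10, 2] already have colors [1, 2] ⇒ c(5) = 3.
- Vertex 6: neighbors [8, 5] already have colors [2, 3] ⇒ c(6) = 1.
- Vertex 3: neighbors [2, 5] already have colors [2, 3] ⇒ c(3) = 1.
- Vertex 9: neighbors [1, 5] already have colors [1, 3] ⇒ c(9) = 2.
- Vertex 4: neighbors [3, 9] already have colors [1, 2] ⇒ c(4) = 3.
- Vertex 11: neighbors [6, 2, 4] already have colors [1, 2, 3] — all 3 colors blocked. Contradiction.
The forced assignments end in a contradiction, so G has no proper 3-coloring (χ ≥ 4).
The coloring below uses 4 colors, so χ(G) = 4.
A valid 4-coloring: color 1: [1, 3, 6, 10]; color 2: [2, 8, 9, 12]; color 3: [4, 5, 7]; color 4: [11].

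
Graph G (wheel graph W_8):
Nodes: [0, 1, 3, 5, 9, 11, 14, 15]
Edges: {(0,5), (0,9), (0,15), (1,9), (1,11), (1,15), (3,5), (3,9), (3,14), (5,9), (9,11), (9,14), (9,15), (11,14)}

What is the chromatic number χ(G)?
χ(G) = 4

Clique number ω(G) = 3 (lower bound: χ ≥ ω).
Odd cycle [1, 11, 14, 3, 5, 0, 15] needs 3 colors (χ ≥ 3).
Vertex 9 is adjacent to every vertex of [0, 1, 3, 5, 11, 14, 15], which already need 3 colors among themselves, so 9 needs a new color (χ ≥ 4).
The coloring below uses 4 colors, so χ(G) = 4.
A valid 4-coloring: color 1: [9]; color 2: [0, 1, 14]; color 3: [3, 11, 15]; color 4: [5].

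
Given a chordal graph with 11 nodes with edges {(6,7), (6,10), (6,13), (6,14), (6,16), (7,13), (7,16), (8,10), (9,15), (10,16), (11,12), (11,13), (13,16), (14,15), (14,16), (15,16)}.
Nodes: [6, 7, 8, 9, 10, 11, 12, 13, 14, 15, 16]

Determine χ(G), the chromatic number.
Clique number ω(G) = 4 (lower bound: χ ≥ ω).
The clique on [6, 7, 13, 16] has size 4, forcing χ ≥ 4, and the coloring below uses 4 colors, so χ(G) = 4.
A valid 4-coloring: color 1: [8, 9, 11, 16]; color 2: [6, 12, 15]; color 3: [10, 13, 14]; color 4: [7].

χ(G) = 4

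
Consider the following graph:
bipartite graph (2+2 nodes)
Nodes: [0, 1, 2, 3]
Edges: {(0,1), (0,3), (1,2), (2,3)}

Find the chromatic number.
Clique number ω(G) = 2 (lower bound: χ ≥ ω).
The graph is bipartite (no odd cycle), so 2 colors suffice: χ(G) = 2.
A valid 2-coloring: color 1: [1, 3]; color 2: [0, 2].

χ(G) = 2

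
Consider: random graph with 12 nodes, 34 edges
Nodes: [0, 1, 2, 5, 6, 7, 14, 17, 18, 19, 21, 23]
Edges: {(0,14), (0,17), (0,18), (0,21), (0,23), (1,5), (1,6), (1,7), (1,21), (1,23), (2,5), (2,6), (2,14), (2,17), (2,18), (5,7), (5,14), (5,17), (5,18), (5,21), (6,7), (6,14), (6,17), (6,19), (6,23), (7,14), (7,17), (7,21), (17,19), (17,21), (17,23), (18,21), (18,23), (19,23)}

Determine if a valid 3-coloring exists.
No, G is not 3-colorable

The clique on vertices [1, 5, 7, 21] has size 4 > 3, so it alone needs 4 colors.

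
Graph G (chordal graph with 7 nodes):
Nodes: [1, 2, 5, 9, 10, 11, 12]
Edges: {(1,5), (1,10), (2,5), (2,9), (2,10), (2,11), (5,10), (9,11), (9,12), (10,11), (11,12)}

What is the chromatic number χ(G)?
Clique number ω(G) = 3 (lower bound: χ ≥ ω).
The clique on [1, 5, 10] has size 3, forcing χ ≥ 3, and the coloring below uses 3 colors, so χ(G) = 3.
A valid 3-coloring: color 1: [1, 2, 12]; color 2: [9, 10]; color 3: [5, 11].

χ(G) = 3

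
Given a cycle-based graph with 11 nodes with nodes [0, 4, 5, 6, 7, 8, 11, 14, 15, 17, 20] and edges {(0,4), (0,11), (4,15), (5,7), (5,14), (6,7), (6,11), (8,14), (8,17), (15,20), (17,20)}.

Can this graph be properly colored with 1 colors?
No, G is not 1-colorable

Edge (0,11) forces its endpoints to differ, so 1 color is not enough.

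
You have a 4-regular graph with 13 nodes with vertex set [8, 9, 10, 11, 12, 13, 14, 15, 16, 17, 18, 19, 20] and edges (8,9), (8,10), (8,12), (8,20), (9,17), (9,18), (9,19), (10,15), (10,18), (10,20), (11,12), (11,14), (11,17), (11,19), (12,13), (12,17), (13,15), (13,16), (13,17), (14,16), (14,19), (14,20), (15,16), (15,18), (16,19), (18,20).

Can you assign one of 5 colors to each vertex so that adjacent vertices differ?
A valid 5-coloring: color 1: [9, 10, 11, 13]; color 2: [8, 16, 17, 18]; color 3: [12, 14, 15]; color 4: [19, 20].
(χ(G) = 4 ≤ 5.)

Yes, G is 5-colorable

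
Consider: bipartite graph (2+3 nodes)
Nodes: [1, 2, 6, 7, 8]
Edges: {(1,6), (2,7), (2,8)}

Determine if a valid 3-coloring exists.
A valid 3-coloring: color 1: [2, 6]; color 2: [1, 7, 8].
(χ(G) = 2 ≤ 3.)

Yes, G is 3-colorable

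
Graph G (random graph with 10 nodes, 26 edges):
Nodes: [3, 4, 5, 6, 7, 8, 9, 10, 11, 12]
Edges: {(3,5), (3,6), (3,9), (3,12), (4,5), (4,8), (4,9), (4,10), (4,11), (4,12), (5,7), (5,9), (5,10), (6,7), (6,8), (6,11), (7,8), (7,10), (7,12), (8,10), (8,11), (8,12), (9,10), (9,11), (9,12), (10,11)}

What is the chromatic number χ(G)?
Clique number ω(G) = 4 (lower bound: χ ≥ ω).
The clique on [4, 8, 10, 11] has size 4, forcing χ ≥ 4, and the coloring below uses 4 colors, so χ(G) = 4.
A valid 4-coloring: color 1: [3, 4, 7]; color 2: [8, 9]; color 3: [6, 10, 12]; color 4: [5, 11].

χ(G) = 4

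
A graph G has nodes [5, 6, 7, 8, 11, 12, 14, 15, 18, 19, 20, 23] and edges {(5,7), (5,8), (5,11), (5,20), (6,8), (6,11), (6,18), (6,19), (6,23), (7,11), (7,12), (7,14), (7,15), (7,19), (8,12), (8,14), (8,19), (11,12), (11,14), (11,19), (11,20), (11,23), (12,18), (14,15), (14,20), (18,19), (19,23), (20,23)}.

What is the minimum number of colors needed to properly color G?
χ(G) = 4

Clique number ω(G) = 4 (lower bound: χ ≥ ω).
The clique on [6, 11, 19, 23] has size 4, forcing χ ≥ 4, and the coloring below uses 4 colors, so χ(G) = 4.
A valid 4-coloring: color 1: [8, 11, 15, 18]; color 2: [6, 7, 20]; color 3: [5, 12, 14, 19]; color 4: [23].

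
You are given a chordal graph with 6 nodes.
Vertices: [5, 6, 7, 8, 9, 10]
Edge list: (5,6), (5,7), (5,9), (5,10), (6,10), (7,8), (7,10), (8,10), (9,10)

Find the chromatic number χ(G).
χ(G) = 3

Clique number ω(G) = 3 (lower bound: χ ≥ ω).
The clique on [7, 8, 10] has size 3, forcing χ ≥ 3, and the coloring below uses 3 colors, so χ(G) = 3.
A valid 3-coloring: color 1: [10]; color 2: [5, 8]; color 3: [6, 7, 9].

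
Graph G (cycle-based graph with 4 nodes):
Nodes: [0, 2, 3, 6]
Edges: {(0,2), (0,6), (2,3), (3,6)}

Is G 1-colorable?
No, G is not 1-colorable

Edge (0,2) forces its endpoints to differ, so 1 color is not enough.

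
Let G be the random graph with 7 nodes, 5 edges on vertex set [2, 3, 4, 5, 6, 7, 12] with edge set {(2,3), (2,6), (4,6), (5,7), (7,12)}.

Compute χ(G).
χ(G) = 2

Clique number ω(G) = 2 (lower bound: χ ≥ ω).
The graph is bipartite (no odd cycle), so 2 colors suffice: χ(G) = 2.
A valid 2-coloring: color 1: [2, 4, 7]; color 2: [3, 5, 6, 12].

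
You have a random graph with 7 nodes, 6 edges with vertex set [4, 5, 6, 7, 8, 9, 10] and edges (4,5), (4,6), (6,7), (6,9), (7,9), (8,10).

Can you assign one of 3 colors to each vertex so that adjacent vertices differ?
A valid 3-coloring: color 1: [5, 6, 10]; color 2: [4, 7, 8]; color 3: [9].
(χ(G) = 3 ≤ 3.)

Yes, G is 3-colorable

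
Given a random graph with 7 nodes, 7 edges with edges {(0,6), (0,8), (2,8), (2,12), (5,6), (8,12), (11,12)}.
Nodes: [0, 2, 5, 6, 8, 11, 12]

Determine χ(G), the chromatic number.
Clique number ω(G) = 3 (lower bound: χ ≥ ω).
The clique on [2, 8, 12] has size 3, forcing χ ≥ 3, and the coloring below uses 3 colors, so χ(G) = 3.
A valid 3-coloring: color 1: [6, 8, 11]; color 2: [0, 5, 12]; color 3: [2].

χ(G) = 3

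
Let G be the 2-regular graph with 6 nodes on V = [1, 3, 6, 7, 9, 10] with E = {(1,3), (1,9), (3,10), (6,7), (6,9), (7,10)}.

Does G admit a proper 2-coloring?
A valid 2-coloring: color 1: [3, 7, 9]; color 2: [1, 6, 10].
(χ(G) = 2 ≤ 2.)

Yes, G is 2-colorable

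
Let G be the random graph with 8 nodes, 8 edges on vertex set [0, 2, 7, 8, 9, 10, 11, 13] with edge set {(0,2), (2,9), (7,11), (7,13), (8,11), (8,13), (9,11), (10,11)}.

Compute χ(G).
Clique number ω(G) = 2 (lower bound: χ ≥ ω).
The graph is bipartite (no odd cycle), so 2 colors suffice: χ(G) = 2.
A valid 2-coloring: color 1: [2, 11, 13]; color 2: [0, 7, 8, 9, 10].

χ(G) = 2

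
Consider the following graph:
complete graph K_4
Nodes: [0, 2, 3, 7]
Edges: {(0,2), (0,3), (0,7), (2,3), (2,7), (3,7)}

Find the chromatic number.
χ(G) = 4

Clique number ω(G) = 4 (lower bound: χ ≥ ω).
The clique on [0, 2, 3, 7] has size 4, forcing χ ≥ 4, and the coloring below uses 4 colors, so χ(G) = 4.
A valid 4-coloring: color 1: [7]; color 2: [0]; color 3: [3]; color 4: [2].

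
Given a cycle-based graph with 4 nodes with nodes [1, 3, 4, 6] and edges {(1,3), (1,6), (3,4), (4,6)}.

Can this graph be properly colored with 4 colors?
Yes, G is 4-colorable

A valid 4-coloring: color 1: [1, 4]; color 2: [3, 6].
(χ(G) = 2 ≤ 4.)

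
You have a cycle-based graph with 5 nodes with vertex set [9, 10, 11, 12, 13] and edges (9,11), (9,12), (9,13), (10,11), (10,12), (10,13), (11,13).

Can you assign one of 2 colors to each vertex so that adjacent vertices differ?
The clique on vertices [9, 11, 13] has size 3 > 2, so it alone needs 3 colors.

No, G is not 2-colorable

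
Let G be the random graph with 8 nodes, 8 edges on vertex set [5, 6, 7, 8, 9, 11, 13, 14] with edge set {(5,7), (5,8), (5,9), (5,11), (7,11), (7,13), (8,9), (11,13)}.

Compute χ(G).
Clique number ω(G) = 3 (lower bound: χ ≥ ω).
The clique on [7, 11, 13] has size 3, forcing χ ≥ 3, and the coloring below uses 3 colors, so χ(G) = 3.
A valid 3-coloring: color 1: [5, 6, 13, 14]; color 2: [9, 11]; color 3: [7, 8].

χ(G) = 3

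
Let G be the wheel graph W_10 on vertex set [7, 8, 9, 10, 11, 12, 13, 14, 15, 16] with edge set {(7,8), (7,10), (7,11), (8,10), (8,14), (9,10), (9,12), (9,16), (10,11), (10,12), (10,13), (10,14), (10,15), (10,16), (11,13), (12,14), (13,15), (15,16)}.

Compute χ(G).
χ(G) = 4

Clique number ω(G) = 3 (lower bound: χ ≥ ω).
Odd cycle [16, 15, 13, 11, 7, 8, 14, 12, 9] needs 3 colors (χ ≥ 3).
Vertex 10 is adjacent to every vertex of [7, 8, 9, 11, 12, 13, 14, 15, 16], which already need 3 colors among themselves, so 10 needs a new color (χ ≥ 4).
The coloring below uses 4 colors, so χ(G) = 4.
A valid 4-coloring: color 1: [10]; color 2: [7, 12, 13, 16]; color 3: [8, 9, 11, 15]; color 4: [14].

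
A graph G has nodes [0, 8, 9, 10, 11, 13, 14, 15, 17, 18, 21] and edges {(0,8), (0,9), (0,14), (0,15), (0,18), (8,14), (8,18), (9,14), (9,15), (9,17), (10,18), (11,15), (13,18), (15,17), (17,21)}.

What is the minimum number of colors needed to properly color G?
Clique number ω(G) = 3 (lower bound: χ ≥ ω).
The clique on [0, 8, 18] has size 3, forcing χ ≥ 3, and the coloring below uses 3 colors, so χ(G) = 3.
A valid 3-coloring: color 1: [0, 10, 11, 13, 17]; color 2: [8, 9, 21]; color 3: [14, 15, 18].

χ(G) = 3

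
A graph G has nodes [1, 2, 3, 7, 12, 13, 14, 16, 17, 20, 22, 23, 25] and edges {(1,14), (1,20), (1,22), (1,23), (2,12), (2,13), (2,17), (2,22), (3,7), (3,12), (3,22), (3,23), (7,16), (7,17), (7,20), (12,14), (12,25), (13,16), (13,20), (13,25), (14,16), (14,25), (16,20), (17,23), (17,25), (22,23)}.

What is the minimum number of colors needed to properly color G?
Clique number ω(G) = 3 (lower bound: χ ≥ ω).
The clique on [1, 22, 23] has size 3, forcing χ ≥ 3, and the coloring below uses 3 colors, so χ(G) = 3.
A valid 3-coloring: color 1: [1, 2, 3, 16, 25]; color 2: [12, 17, 20, 22]; color 3: [7, 13, 14, 23].

χ(G) = 3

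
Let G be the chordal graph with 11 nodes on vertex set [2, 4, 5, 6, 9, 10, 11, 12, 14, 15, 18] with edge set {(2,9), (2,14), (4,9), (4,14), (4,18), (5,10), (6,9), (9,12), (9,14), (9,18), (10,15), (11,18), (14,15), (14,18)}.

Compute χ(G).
χ(G) = 4

Clique number ω(G) = 4 (lower bound: χ ≥ ω).
The clique on [4, 9, 14, 18] has size 4, forcing χ ≥ 4, and the coloring below uses 4 colors, so χ(G) = 4.
A valid 4-coloring: color 1: [5, 9, 11, 15]; color 2: [6, 10, 12, 14]; color 3: [2, 18]; color 4: [4].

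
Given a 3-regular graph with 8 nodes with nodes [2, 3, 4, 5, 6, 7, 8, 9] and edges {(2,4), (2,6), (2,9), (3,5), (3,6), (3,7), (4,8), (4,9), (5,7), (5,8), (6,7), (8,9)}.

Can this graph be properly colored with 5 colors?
Yes, G is 5-colorable

A valid 5-coloring: color 1: [4, 5, 6]; color 2: [7, 9]; color 3: [2, 3, 8].
(χ(G) = 3 ≤ 5.)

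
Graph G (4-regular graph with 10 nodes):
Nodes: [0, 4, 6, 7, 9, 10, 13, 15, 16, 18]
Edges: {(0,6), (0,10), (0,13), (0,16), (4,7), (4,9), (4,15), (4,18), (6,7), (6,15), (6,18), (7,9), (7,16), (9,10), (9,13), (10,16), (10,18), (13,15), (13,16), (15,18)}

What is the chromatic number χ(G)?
Clique number ω(G) = 3 (lower bound: χ ≥ ω).
The clique on [0, 10, 16] has size 3, forcing χ ≥ 3, and the coloring below uses 3 colors, so χ(G) = 3.
A valid 3-coloring: color 1: [4, 6, 10, 13]; color 2: [9, 15, 16]; color 3: [0, 7, 18].

χ(G) = 3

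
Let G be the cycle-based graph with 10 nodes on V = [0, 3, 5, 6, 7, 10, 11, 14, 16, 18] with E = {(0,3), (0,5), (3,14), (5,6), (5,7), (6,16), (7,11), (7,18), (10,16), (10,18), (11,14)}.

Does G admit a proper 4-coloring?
Yes, G is 4-colorable

A valid 4-coloring: color 1: [0, 6, 7, 10, 14]; color 2: [3, 5, 11, 16, 18].
(χ(G) = 2 ≤ 4.)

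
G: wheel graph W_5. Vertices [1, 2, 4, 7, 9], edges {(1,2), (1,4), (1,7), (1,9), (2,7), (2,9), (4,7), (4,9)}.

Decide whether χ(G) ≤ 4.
A valid 4-coloring: color 1: [1]; color 2: [7, 9]; color 3: [2, 4].
(χ(G) = 3 ≤ 4.)

Yes, G is 4-colorable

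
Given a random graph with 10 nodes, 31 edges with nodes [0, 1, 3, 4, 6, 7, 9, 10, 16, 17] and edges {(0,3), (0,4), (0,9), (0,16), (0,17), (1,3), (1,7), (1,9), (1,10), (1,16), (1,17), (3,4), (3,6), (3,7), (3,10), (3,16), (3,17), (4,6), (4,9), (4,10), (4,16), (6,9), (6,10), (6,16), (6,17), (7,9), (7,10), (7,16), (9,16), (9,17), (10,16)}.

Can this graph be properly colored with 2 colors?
The clique on vertices [1, 3, 7, 10, 16] has size 5 > 2, so it alone needs 5 colors.

No, G is not 2-colorable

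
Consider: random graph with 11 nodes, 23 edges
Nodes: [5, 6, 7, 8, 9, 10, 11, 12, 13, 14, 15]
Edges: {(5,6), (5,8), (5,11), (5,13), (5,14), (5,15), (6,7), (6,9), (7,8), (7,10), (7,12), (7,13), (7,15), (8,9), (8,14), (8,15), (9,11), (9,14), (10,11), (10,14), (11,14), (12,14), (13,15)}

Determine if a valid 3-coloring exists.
Suppose a proper 3-coloring c exists. The clique [5, 8, 14] takes 3 distinct colors; by symmetry let c(5) = 1, c(8) = 2, c(14) = 3.
- Vertex 9: neighbors [8, 14] already have colors [2, 3] ⇒ c(9) = 1.
- Vertex 15: neighbors [5, 8] already have colors [1, 2] ⇒ c(15) = 3.
- Vertex 7: neighbors [8, 15] already have colors [2, 3] ⇒ c(7) = 1.
- Vertex 10: neighbors [7, 14] already have colors [1, 3] ⇒ c(10) = 2.
- Vertex 11: neighbors [5, 10, 14] already have colors [1, 2, 3] — all 3 colors blocked. Contradiction.
The forced assignments end in a contradiction, so G has no proper 3-coloring (χ ≥ 4).

No, G is not 3-colorable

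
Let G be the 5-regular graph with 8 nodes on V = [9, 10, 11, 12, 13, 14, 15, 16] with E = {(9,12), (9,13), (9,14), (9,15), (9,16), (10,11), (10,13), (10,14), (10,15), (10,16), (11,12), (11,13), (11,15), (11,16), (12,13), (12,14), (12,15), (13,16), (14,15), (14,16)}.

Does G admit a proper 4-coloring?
A valid 4-coloring: color 1: [15, 16]; color 2: [13, 14]; color 3: [9, 11]; color 4: [10, 12].
(χ(G) = 4 ≤ 4.)

Yes, G is 4-colorable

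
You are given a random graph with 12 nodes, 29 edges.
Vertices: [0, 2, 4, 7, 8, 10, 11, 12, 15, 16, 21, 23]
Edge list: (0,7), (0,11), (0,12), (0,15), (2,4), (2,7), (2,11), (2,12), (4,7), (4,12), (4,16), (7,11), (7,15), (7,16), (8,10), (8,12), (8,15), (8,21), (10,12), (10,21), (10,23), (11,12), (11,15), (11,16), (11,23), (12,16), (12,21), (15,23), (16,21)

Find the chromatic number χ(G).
Clique number ω(G) = 4 (lower bound: χ ≥ ω).
The clique on [8, 10, 12, 21] has size 4, forcing χ ≥ 4, and the coloring below uses 4 colors, so χ(G) = 4.
A valid 4-coloring: color 1: [7, 12, 23]; color 2: [4, 8, 11]; color 3: [2, 10, 15, 16]; color 4: [0, 21].

χ(G) = 4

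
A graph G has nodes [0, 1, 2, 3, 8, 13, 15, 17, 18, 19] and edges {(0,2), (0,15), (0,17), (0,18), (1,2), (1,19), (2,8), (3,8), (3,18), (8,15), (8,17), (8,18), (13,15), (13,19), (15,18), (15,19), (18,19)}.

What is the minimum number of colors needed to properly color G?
χ(G) = 3

Clique number ω(G) = 3 (lower bound: χ ≥ ω).
The clique on [0, 15, 18] has size 3, forcing χ ≥ 3, and the coloring below uses 3 colors, so χ(G) = 3.
A valid 3-coloring: color 1: [0, 8, 19]; color 2: [2, 3, 15, 17]; color 3: [1, 13, 18].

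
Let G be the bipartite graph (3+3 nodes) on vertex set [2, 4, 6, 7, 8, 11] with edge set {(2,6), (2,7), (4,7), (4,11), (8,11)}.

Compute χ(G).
χ(G) = 2

Clique number ω(G) = 2 (lower bound: χ ≥ ω).
The graph is bipartite (no odd cycle), so 2 colors suffice: χ(G) = 2.
A valid 2-coloring: color 1: [2, 4, 8]; color 2: [6, 7, 11].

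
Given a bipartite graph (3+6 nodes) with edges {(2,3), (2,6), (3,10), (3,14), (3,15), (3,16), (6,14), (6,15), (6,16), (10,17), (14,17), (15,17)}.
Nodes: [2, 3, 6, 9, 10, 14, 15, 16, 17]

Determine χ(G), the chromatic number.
χ(G) = 2

Clique number ω(G) = 2 (lower bound: χ ≥ ω).
The graph is bipartite (no odd cycle), so 2 colors suffice: χ(G) = 2.
A valid 2-coloring: color 1: [3, 6, 9, 17]; color 2: [2, 10, 14, 15, 16].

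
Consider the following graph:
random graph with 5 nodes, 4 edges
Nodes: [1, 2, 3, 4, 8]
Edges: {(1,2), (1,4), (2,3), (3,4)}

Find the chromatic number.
Clique number ω(G) = 2 (lower bound: χ ≥ ω).
The graph is bipartite (no odd cycle), so 2 colors suffice: χ(G) = 2.
A valid 2-coloring: color 1: [1, 3, 8]; color 2: [2, 4].

χ(G) = 2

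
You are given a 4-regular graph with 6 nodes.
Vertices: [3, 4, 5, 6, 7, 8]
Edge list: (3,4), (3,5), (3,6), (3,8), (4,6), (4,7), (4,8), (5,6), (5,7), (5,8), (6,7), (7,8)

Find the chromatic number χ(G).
Clique number ω(G) = 3 (lower bound: χ ≥ ω).
The clique on [3, 4, 8] has size 3, forcing χ ≥ 3, and the coloring below uses 3 colors, so χ(G) = 3.
A valid 3-coloring: color 1: [6, 8]; color 2: [3, 7]; color 3: [4, 5].

χ(G) = 3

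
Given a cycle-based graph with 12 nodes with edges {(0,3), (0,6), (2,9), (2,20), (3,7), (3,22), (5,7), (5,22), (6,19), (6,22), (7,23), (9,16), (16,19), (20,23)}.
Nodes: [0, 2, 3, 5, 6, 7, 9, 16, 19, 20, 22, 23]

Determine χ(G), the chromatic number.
χ(G) = 2

Clique number ω(G) = 2 (lower bound: χ ≥ ω).
The graph is bipartite (no odd cycle), so 2 colors suffice: χ(G) = 2.
A valid 2-coloring: color 1: [2, 3, 5, 6, 16, 23]; color 2: [0, 7, 9, 19, 20, 22].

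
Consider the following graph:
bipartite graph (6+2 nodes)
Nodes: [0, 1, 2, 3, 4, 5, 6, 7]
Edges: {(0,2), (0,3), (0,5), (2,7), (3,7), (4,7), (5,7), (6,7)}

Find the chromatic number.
Clique number ω(G) = 2 (lower bound: χ ≥ ω).
The graph is bipartite (no odd cycle), so 2 colors suffice: χ(G) = 2.
A valid 2-coloring: color 1: [0, 1, 7]; color 2: [2, 3, 4, 5, 6].

χ(G) = 2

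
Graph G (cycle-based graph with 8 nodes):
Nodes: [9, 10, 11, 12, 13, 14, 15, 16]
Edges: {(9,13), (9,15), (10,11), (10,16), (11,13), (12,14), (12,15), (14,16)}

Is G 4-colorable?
A valid 4-coloring: color 1: [10, 13, 14, 15]; color 2: [9, 11, 12, 16].
(χ(G) = 2 ≤ 4.)

Yes, G is 4-colorable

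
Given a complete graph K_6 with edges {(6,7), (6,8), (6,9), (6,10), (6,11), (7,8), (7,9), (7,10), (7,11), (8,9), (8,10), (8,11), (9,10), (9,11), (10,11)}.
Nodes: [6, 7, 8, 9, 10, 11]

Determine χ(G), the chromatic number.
Clique number ω(G) = 6 (lower bound: χ ≥ ω).
The clique on [6, 7, 8, 9, 10, 11] has size 6, forcing χ ≥ 6, and the coloring below uses 6 colors, so χ(G) = 6.
A valid 6-coloring: color 1: [8]; color 2: [7]; color 3: [6]; color 4: [10]; color 5: [11]; color 6: [9].

χ(G) = 6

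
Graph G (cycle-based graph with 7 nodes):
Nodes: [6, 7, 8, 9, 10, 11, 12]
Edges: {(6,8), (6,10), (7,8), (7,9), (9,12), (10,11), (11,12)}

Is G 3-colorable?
A valid 3-coloring: color 1: [8, 9, 10]; color 2: [6, 7, 11]; color 3: [12].
(χ(G) = 3 ≤ 3.)

Yes, G is 3-colorable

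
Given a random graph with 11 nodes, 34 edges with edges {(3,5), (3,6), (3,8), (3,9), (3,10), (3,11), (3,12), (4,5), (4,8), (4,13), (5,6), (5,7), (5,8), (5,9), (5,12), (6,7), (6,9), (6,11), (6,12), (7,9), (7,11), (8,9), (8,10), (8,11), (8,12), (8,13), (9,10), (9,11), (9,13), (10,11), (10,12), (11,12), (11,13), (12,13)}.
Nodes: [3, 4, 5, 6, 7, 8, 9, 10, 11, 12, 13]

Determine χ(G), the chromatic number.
χ(G) = 5

Clique number ω(G) = 5 (lower bound: χ ≥ ω).
The clique on [3, 8, 9, 10, 11] has size 5, forcing χ ≥ 5, and the coloring below uses 5 colors, so χ(G) = 5.
A valid 5-coloring: color 1: [5, 11]; color 2: [6, 8]; color 3: [4, 9, 12]; color 4: [3, 7, 13]; color 5: [10].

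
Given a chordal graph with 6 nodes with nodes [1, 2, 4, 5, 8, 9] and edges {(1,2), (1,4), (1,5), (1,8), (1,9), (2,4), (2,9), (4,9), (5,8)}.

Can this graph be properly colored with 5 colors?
A valid 5-coloring: color 1: [1]; color 2: [4, 8]; color 3: [5, 9]; color 4: [2].
(χ(G) = 4 ≤ 5.)

Yes, G is 5-colorable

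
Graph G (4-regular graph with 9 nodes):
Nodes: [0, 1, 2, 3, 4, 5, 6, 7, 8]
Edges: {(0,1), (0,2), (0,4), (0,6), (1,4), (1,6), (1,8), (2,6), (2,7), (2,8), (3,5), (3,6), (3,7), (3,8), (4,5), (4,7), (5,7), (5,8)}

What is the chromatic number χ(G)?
Clique number ω(G) = 3 (lower bound: χ ≥ ω).
Suppose a proper 3-coloring c exists. The clique [0, 1, 4] takes 3 distinct colors; by symmetry let c(0) = 1, c(1) = 2, c(4) = 3.
- Vertex 6: neighbors [0, 1] already have colors [1, 2] ⇒ c(6) = 3.
- Vertex 2: neighbors [0, 6] already have colors [1, 3] ⇒ c(2) = 2.
- Vertex 7: neighbors [2, 4] already have colors [2, 3] ⇒ c(7) = 1.
- Vertex 3: neighbors [7, 6] already have colors [1, 3] ⇒ c(3) = 2.
- Vertex 5: neighbors [7, 3, 4] already have colors [1, 2, 3] — all 3 colors blocked. Contradiction.
The forced assignments end in a contradiction, so G has no proper 3-coloring (χ ≥ 4).
The coloring below uses 4 colors, so χ(G) = 4.
A valid 4-coloring: color 1: [6, 7, 8]; color 2: [2, 3, 4]; color 3: [1, 5]; color 4: [0].

χ(G) = 4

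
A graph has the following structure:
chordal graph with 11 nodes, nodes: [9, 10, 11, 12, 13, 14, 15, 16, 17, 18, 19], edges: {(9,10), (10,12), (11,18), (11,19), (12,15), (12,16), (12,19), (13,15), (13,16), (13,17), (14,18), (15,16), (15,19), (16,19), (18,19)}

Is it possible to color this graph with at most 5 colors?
Yes, G is 5-colorable

A valid 5-coloring: color 1: [10, 13, 14, 19]; color 2: [9, 16, 17, 18]; color 3: [11, 15]; color 4: [12].
(χ(G) = 4 ≤ 5.)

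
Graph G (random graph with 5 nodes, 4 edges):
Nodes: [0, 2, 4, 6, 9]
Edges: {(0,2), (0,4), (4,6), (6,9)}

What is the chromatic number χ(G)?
χ(G) = 2

Clique number ω(G) = 2 (lower bound: χ ≥ ω).
The graph is bipartite (no odd cycle), so 2 colors suffice: χ(G) = 2.
A valid 2-coloring: color 1: [2, 4, 9]; color 2: [0, 6].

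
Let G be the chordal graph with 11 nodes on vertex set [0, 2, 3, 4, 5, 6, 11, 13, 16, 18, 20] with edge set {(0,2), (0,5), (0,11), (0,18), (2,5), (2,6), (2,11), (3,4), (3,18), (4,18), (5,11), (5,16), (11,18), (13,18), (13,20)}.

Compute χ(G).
Clique number ω(G) = 4 (lower bound: χ ≥ ω).
The clique on [0, 2, 5, 11] has size 4, forcing χ ≥ 4, and the coloring below uses 4 colors, so χ(G) = 4.
A valid 4-coloring: color 1: [5, 6, 18, 20]; color 2: [0, 3, 13, 16]; color 3: [4, 11]; color 4: [2].

χ(G) = 4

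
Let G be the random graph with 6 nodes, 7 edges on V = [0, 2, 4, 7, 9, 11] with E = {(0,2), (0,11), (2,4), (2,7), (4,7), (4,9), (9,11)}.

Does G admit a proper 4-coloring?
Yes, G is 4-colorable

A valid 4-coloring: color 1: [0, 4]; color 2: [2, 11]; color 3: [7, 9].
(χ(G) = 3 ≤ 4.)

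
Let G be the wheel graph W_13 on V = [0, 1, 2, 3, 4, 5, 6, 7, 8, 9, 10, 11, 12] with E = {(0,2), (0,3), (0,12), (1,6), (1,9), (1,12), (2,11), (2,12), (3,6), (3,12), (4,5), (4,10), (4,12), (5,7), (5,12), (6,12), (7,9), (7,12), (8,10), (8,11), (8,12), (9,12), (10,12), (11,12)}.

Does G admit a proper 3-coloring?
Yes, G is 3-colorable

A valid 3-coloring: color 1: [12]; color 2: [0, 5, 6, 9, 10, 11]; color 3: [1, 2, 3, 4, 7, 8].
(χ(G) = 3 ≤ 3.)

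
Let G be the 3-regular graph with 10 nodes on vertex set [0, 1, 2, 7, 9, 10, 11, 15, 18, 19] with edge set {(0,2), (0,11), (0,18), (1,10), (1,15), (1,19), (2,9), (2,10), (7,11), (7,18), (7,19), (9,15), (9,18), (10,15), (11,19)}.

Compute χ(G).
χ(G) = 3

Clique number ω(G) = 3 (lower bound: χ ≥ ω).
The clique on [1, 10, 15] has size 3, forcing χ ≥ 3, and the coloring below uses 3 colors, so χ(G) = 3.
A valid 3-coloring: color 1: [0, 1, 7, 9]; color 2: [2, 11, 15, 18]; color 3: [10, 19].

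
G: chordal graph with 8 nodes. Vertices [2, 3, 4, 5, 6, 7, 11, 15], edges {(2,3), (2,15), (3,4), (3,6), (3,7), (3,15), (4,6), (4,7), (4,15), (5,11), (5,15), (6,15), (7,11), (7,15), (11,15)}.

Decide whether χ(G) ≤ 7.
Yes, G is 7-colorable

A valid 7-coloring: color 1: [15]; color 2: [3, 11]; color 3: [2, 4, 5]; color 4: [6, 7].
(χ(G) = 4 ≤ 7.)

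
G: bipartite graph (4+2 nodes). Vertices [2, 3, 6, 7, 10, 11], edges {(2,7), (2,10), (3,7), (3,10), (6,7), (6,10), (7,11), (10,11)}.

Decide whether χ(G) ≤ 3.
A valid 3-coloring: color 1: [7, 10]; color 2: [2, 3, 6, 11].
(χ(G) = 2 ≤ 3.)

Yes, G is 3-colorable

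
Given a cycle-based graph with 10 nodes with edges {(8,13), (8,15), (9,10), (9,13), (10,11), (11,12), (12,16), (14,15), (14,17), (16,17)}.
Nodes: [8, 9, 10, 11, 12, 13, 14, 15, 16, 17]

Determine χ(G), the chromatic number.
χ(G) = 2

Clique number ω(G) = 2 (lower bound: χ ≥ ω).
The graph is bipartite (no odd cycle), so 2 colors suffice: χ(G) = 2.
A valid 2-coloring: color 1: [10, 12, 13, 15, 17]; color 2: [8, 9, 11, 14, 16].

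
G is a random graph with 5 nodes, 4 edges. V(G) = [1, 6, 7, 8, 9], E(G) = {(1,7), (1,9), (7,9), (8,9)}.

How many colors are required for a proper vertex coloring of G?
χ(G) = 3

Clique number ω(G) = 3 (lower bound: χ ≥ ω).
The clique on [1, 7, 9] has size 3, forcing χ ≥ 3, and the coloring below uses 3 colors, so χ(G) = 3.
A valid 3-coloring: color 1: [6, 9]; color 2: [1, 8]; color 3: [7].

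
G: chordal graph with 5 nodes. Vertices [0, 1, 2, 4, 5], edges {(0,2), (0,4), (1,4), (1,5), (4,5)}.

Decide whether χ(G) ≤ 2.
No, G is not 2-colorable

The clique on vertices [1, 4, 5] has size 3 > 2, so it alone needs 3 colors.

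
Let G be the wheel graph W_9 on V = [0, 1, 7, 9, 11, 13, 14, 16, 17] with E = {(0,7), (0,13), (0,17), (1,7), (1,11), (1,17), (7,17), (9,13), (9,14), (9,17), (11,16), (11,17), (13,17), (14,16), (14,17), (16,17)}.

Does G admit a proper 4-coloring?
A valid 4-coloring: color 1: [17]; color 2: [7, 11, 13, 14]; color 3: [0, 1, 9, 16].
(χ(G) = 3 ≤ 4.)

Yes, G is 4-colorable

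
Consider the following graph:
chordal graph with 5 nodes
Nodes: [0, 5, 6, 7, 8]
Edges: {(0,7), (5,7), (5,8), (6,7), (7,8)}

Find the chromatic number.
Clique number ω(G) = 3 (lower bound: χ ≥ ω).
The clique on [5, 7, 8] has size 3, forcing χ ≥ 3, and the coloring below uses 3 colors, so χ(G) = 3.
A valid 3-coloring: color 1: [7]; color 2: [0, 5, 6]; color 3: [8].

χ(G) = 3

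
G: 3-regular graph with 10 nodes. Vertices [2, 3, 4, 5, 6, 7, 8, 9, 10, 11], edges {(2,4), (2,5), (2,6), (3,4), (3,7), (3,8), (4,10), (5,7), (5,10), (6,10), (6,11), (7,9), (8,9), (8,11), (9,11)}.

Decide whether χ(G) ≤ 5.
Yes, G is 5-colorable

A valid 5-coloring: color 1: [2, 3, 9, 10]; color 2: [4, 5, 6, 8]; color 3: [7, 11].
(χ(G) = 3 ≤ 5.)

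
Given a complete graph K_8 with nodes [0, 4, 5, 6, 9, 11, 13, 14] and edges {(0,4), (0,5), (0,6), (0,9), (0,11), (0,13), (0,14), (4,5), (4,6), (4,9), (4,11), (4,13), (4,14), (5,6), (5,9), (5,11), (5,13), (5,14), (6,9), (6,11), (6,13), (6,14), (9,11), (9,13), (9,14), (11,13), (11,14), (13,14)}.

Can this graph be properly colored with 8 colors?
A valid 8-coloring: color 1: [4]; color 2: [0]; color 3: [5]; color 4: [14]; color 5: [6]; color 6: [13]; color 7: [11]; color 8: [9].
(χ(G) = 8 ≤ 8.)

Yes, G is 8-colorable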